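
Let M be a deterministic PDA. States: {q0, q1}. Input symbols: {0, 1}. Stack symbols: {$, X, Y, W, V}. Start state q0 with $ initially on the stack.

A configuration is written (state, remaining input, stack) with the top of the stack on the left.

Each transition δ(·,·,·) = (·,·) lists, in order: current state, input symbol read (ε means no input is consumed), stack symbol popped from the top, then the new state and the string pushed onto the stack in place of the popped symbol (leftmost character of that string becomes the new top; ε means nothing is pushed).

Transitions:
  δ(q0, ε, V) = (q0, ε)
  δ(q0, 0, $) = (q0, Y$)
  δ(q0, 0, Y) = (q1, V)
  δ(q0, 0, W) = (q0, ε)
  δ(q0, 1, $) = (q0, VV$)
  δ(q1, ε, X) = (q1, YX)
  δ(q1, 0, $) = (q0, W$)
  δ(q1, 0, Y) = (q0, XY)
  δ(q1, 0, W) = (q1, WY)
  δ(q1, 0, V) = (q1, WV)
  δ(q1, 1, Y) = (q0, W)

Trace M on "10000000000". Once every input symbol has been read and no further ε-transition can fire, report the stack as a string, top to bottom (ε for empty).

WYYYYYYYV$

(q0, 10000000000, $)
  read 1, top $: go to q0, push VV$ → (q0, 0000000000, VV$)
  ε-move, top V: go to q0, push ε → (q0, 0000000000, V$)
  ε-move, top V: go to q0, push ε → (q0, 0000000000, $)
  read 0, top $: go to q0, push Y$ → (q0, 000000000, Y$)
  read 0, top Y: go to q1, push V → (q1, 00000000, V$)
  read 0, top V: go to q1, push WV → (q1, 0000000, WV$)
  read 0, top W: go to q1, push WY → (q1, 000000, WYV$)
  read 0, top W: go to q1, push WY → (q1, 00000, WYYV$)
  read 0, top W: go to q1, push WY → (q1, 0000, WYYYV$)
  read 0, top W: go to q1, push WY → (q1, 000, WYYYYV$)
  read 0, top W: go to q1, push WY → (q1, 00, WYYYYYV$)
  read 0, top W: go to q1, push WY → (q1, 0, WYYYYYYV$)
  read 0, top W: go to q1, push WY → (q1, ε, WYYYYYYYV$)
All input consumed in state q1 with stack WYYYYYYYV$.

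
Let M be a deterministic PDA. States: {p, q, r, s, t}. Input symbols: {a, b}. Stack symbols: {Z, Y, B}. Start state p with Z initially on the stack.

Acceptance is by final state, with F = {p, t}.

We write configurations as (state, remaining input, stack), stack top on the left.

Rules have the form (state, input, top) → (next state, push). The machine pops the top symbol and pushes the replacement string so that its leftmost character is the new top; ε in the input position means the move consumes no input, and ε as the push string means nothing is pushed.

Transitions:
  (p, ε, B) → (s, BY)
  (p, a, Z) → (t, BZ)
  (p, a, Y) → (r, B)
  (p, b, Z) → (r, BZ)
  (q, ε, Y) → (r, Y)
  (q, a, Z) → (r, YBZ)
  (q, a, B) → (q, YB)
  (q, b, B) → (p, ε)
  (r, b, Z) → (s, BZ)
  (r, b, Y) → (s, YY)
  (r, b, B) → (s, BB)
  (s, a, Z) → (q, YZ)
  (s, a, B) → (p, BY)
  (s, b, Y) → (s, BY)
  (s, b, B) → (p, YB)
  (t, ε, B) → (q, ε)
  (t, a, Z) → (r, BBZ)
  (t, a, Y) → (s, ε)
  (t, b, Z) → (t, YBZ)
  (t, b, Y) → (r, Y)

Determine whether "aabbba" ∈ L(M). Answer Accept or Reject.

Reject

(p, aabbba, Z)
  read a, top Z: go to t, push BZ → (t, abbba, BZ)
  ε-move, top B: go to q, push ε → (q, abbba, Z)
  read a, top Z: go to r, push YBZ → (r, bbba, YBZ)
  read b, top Y: go to s, push YY → (s, bba, YYBZ)
  read b, top Y: go to s, push BY → (s, ba, BYYBZ)
  read b, top B: go to p, push YB → (p, a, YBYYBZ)
  read a, top Y: go to r, push B → (r, ε, BBYYBZ)
All input consumed; state r ∉ F and no further ε-move applies.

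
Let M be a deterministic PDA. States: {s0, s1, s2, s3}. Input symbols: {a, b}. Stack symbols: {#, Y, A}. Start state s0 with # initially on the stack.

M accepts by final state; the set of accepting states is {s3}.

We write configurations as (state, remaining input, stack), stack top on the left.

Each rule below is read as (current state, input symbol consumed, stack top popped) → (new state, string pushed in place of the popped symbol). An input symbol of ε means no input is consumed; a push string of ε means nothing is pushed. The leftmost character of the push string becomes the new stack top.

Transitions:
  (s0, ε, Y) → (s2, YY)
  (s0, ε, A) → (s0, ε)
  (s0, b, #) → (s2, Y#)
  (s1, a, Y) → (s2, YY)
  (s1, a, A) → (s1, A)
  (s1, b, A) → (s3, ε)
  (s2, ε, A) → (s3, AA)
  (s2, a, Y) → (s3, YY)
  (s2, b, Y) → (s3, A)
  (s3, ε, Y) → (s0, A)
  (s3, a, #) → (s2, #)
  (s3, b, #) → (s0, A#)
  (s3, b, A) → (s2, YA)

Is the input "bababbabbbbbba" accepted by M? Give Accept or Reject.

(s0, bababbabbbbbba, #) ⊢ (s2, ababbabbbbbba, Y#) ⊢ (s3, babbabbbbbba, YY#) ⊢ (s0, babbabbbbbba, AY#) ⊢ (s0, babbabbbbbba, Y#) ⊢ (s2, babbabbbbbba, YY#) ⊢ (s3, abbabbbbbba, AY#)
No transition applies at (s3, abbabbbbbba, AY#); input not fully consumed.

Reject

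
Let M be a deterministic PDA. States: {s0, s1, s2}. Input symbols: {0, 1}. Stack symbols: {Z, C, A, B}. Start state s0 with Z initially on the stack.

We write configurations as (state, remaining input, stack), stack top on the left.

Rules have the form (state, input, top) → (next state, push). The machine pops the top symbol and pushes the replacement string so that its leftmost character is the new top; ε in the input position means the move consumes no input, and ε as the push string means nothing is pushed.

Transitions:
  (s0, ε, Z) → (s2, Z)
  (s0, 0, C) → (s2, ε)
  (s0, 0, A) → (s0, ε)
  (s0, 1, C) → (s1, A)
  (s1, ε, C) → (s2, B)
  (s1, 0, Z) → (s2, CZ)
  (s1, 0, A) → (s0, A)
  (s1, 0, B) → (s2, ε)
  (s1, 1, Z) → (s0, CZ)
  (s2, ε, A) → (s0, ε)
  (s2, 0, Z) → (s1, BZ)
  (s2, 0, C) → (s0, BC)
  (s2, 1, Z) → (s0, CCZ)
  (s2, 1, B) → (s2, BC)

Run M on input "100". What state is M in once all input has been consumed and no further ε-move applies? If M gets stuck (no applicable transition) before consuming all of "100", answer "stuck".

s0

(s0, 100, Z) ⊢ (s2, 100, Z) ⊢ (s0, 00, CCZ) ⊢ (s2, 0, CZ) ⊢ (s0, ε, BCZ)
All input consumed; M is in state s0.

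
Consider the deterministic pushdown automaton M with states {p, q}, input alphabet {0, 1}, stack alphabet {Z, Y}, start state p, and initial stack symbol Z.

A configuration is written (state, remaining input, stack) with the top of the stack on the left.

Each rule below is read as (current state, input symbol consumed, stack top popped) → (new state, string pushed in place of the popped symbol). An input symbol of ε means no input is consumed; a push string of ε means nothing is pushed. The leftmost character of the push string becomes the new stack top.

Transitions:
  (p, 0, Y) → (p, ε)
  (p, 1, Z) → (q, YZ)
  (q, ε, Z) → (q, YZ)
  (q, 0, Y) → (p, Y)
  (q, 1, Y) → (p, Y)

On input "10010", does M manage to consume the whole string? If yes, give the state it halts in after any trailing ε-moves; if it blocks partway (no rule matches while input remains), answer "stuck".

(p, 10010, Z)
  read 1, top Z: go to q, push YZ → (q, 0010, YZ)
  read 0, top Y: go to p, push Y → (p, 010, YZ)
  read 0, top Y: go to p, push ε → (p, 10, Z)
  read 1, top Z: go to q, push YZ → (q, 0, YZ)
  read 0, top Y: go to p, push Y → (p, ε, YZ)
All input consumed; M is in state p.

p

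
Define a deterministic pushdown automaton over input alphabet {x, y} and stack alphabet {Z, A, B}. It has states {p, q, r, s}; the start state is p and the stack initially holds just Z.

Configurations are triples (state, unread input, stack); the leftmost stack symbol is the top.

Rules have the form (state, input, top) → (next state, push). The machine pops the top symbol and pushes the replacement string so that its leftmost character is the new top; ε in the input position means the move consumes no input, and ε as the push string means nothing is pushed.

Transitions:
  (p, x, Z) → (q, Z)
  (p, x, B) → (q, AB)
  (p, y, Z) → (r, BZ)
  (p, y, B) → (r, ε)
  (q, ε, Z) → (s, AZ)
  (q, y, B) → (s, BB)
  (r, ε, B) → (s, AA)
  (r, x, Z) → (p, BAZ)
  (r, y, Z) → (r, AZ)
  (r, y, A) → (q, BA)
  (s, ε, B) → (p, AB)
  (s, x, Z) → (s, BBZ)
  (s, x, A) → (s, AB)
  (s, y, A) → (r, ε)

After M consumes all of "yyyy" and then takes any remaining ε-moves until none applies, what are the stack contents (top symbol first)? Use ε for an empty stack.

ABBAZ

(p, yyyy, Z)
  read y, top Z: go to r, push BZ → (r, yyy, BZ)
  ε-move, top B: go to s, push AA → (s, yyy, AAZ)
  read y, top A: go to r, push ε → (r, yy, AZ)
  read y, top A: go to q, push BA → (q, y, BAZ)
  read y, top B: go to s, push BB → (s, ε, BBAZ)
  ε-move, top B: go to p, push AB → (p, ε, ABBAZ)
All input consumed in state p with stack ABBAZ.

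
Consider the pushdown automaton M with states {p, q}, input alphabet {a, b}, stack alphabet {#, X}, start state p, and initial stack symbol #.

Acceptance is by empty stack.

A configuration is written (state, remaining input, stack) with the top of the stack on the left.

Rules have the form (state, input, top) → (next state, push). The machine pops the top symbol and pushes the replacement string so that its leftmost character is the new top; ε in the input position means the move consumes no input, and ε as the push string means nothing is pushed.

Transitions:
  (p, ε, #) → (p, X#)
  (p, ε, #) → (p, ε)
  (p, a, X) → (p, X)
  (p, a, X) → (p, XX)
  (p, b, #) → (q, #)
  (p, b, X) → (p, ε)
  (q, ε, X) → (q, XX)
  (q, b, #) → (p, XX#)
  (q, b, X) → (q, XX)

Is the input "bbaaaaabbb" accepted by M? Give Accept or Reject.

One accepting computation: (p, bbaaaaabbb, #) ⊢ (q, baaaaabbb, #) ⊢ (p, aaaaabbb, XX#) ⊢ (p, aaaabbb, XX#) ⊢ (p, aaabbb, XX#) ⊢ (p, aabbb, XX#) ⊢ (p, abbb, XX#) ⊢ (p, bbb, XXX#) ⊢ (p, bb, XX#) ⊢ (p, b, X#) ⊢ (p, ε, #) ⊢ (p, ε, ε)
All input consumed and the stack is empty.

Accept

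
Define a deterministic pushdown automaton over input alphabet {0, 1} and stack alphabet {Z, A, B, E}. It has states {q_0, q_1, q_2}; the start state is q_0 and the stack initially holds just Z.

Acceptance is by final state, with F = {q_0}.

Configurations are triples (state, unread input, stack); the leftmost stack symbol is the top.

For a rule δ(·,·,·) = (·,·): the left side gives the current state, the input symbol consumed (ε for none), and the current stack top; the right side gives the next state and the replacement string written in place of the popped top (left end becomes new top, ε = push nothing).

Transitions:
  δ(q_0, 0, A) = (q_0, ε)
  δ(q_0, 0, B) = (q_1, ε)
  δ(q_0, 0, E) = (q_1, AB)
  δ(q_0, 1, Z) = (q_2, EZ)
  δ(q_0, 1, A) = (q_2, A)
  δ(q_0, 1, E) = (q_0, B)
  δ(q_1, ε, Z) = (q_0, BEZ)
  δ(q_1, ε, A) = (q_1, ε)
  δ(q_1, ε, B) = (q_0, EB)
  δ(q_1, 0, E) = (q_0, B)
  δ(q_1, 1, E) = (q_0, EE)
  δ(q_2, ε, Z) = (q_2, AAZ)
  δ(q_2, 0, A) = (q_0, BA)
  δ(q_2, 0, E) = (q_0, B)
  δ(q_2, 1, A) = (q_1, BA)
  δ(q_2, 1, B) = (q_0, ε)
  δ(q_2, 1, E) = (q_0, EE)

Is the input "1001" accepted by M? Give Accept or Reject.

(q_0, 1001, Z) ⊢ (q_2, 001, EZ) ⊢ (q_0, 01, BZ) ⊢ (q_1, 1, Z) ⊢ (q_0, 1, BEZ)
No transition applies at (q_0, 1, BEZ); input not fully consumed.

Reject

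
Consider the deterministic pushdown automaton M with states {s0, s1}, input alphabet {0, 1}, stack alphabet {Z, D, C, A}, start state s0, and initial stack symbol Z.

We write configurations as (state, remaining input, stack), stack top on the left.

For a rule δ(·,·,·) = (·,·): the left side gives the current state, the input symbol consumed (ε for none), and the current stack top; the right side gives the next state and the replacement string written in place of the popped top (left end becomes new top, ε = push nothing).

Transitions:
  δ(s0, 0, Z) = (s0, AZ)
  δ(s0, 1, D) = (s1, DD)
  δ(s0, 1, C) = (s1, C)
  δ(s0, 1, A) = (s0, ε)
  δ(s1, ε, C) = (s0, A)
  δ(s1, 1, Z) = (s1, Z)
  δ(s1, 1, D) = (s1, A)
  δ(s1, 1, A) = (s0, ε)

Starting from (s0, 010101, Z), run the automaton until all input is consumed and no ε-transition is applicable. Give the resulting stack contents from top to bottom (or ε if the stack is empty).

(s0, 010101, Z) ⊢ (s0, 10101, AZ) ⊢ (s0, 0101, Z) ⊢ (s0, 101, AZ) ⊢ (s0, 01, Z) ⊢ (s0, 1, AZ) ⊢ (s0, ε, Z)
All input consumed in state s0 with stack Z.

Z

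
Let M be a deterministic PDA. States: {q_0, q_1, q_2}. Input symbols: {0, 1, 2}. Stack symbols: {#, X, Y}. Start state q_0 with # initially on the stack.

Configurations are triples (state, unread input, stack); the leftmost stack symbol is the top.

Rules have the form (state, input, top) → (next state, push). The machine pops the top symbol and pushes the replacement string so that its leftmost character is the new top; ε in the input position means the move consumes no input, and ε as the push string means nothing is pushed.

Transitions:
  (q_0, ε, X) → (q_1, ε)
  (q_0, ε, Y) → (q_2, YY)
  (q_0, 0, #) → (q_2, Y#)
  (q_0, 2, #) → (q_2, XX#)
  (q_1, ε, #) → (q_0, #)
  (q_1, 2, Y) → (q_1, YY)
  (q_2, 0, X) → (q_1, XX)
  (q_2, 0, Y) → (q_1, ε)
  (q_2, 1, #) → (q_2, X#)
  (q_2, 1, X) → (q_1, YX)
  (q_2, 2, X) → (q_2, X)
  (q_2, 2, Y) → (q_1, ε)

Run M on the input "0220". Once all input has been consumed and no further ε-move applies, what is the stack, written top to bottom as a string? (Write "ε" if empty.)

XXX#

(q_0, 0220, #) ⊢ (q_2, 220, Y#) ⊢ (q_1, 20, #) ⊢ (q_0, 20, #) ⊢ (q_2, 0, XX#) ⊢ (q_1, ε, XXX#)
All input consumed in state q_1 with stack XXX#.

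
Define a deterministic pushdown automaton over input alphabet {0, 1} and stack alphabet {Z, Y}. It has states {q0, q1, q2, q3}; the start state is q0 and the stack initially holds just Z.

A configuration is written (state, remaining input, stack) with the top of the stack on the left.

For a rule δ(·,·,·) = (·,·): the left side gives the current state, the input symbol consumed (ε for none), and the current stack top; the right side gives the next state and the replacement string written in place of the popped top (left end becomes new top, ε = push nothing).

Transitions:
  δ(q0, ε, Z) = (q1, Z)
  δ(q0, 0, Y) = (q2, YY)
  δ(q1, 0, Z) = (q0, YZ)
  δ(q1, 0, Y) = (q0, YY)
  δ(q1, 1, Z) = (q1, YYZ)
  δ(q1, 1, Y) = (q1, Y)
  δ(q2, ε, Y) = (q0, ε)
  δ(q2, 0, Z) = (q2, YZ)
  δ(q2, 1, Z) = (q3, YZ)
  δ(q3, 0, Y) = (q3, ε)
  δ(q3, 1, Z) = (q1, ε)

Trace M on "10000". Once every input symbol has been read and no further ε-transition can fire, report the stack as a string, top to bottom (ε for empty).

YYYZ

(q0, 10000, Z)
  ε-move, top Z: go to q1, push Z → (q1, 10000, Z)
  read 1, top Z: go to q1, push YYZ → (q1, 0000, YYZ)
  read 0, top Y: go to q0, push YY → (q0, 000, YYYZ)
  read 0, top Y: go to q2, push YY → (q2, 00, YYYYZ)
  ε-move, top Y: go to q0, push ε → (q0, 00, YYYZ)
  read 0, top Y: go to q2, push YY → (q2, 0, YYYYZ)
  ε-move, top Y: go to q0, push ε → (q0, 0, YYYZ)
  read 0, top Y: go to q2, push YY → (q2, ε, YYYYZ)
  ε-move, top Y: go to q0, push ε → (q0, ε, YYYZ)
All input consumed in state q0 with stack YYYZ.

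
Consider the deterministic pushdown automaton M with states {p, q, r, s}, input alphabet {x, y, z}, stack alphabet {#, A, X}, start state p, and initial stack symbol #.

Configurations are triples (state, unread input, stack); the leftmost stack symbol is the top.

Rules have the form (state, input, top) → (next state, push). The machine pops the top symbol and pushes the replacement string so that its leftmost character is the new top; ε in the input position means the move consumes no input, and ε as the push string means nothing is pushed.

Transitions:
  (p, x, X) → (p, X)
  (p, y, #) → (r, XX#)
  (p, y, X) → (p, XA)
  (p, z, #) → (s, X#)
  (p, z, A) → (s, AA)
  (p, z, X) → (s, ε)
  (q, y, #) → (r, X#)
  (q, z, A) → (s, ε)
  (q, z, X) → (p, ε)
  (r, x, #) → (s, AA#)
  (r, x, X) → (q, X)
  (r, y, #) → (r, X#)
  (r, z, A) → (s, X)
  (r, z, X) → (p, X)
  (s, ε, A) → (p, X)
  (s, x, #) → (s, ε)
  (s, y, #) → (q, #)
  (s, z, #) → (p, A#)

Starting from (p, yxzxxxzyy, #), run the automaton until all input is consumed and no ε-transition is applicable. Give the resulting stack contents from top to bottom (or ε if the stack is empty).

X#

(p, yxzxxxzyy, #)
  read y, top #: go to r, push XX# → (r, xzxxxzyy, XX#)
  read x, top X: go to q, push X → (q, zxxxzyy, XX#)
  read z, top X: go to p, push ε → (p, xxxzyy, X#)
  read x, top X: go to p, push X → (p, xxzyy, X#)
  read x, top X: go to p, push X → (p, xzyy, X#)
  read x, top X: go to p, push X → (p, zyy, X#)
  read z, top X: go to s, push ε → (s, yy, #)
  read y, top #: go to q, push # → (q, y, #)
  read y, top #: go to r, push X# → (r, ε, X#)
All input consumed in state r with stack X#.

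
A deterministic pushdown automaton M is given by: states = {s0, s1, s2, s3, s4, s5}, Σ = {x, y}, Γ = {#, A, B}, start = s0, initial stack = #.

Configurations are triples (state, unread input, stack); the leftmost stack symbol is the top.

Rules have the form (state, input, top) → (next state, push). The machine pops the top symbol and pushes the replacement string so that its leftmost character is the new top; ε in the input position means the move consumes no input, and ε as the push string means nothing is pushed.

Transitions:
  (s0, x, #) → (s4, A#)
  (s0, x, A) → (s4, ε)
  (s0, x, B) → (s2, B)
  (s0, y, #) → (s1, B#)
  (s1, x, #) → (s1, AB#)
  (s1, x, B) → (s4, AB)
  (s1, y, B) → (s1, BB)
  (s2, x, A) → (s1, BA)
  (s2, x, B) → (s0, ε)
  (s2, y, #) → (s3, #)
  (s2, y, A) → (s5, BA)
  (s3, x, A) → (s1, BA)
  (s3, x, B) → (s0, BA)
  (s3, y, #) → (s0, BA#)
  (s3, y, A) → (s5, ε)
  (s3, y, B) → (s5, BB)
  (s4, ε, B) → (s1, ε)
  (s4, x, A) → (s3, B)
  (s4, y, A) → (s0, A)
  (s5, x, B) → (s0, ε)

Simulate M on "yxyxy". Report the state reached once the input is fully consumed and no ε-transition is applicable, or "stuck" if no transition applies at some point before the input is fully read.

(s0, yxyxy, #)
  read y, top #: go to s1, push B# → (s1, xyxy, B#)
  read x, top B: go to s4, push AB → (s4, yxy, AB#)
  read y, top A: go to s0, push A → (s0, xy, AB#)
  read x, top A: go to s4, push ε → (s4, y, B#)
  ε-move, top B: go to s1, push ε → (s1, y, #)
No transition for (s1, y, top #); M blocks with input y remaining.

stuck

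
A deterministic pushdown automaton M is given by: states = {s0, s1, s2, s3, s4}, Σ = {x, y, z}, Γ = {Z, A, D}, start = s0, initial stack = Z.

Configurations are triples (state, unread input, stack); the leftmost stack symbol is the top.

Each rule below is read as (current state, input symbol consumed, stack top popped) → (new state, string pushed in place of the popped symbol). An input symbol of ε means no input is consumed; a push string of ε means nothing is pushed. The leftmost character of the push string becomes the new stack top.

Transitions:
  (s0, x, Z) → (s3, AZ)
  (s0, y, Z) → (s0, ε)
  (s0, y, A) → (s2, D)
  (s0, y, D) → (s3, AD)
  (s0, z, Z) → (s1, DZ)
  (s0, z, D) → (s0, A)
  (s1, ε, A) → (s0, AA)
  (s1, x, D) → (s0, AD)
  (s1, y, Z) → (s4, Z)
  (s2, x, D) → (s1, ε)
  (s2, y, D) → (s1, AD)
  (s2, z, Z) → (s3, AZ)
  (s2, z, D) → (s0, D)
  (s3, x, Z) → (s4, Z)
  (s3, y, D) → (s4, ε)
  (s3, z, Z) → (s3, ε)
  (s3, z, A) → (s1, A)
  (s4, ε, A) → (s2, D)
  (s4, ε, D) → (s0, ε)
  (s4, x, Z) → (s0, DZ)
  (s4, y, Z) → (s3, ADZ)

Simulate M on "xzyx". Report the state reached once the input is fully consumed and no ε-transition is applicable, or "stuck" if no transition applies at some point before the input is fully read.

s0

(s0, xzyx, Z)
  read x, top Z: go to s3, push AZ → (s3, zyx, AZ)
  read z, top A: go to s1, push A → (s1, yx, AZ)
  ε-move, top A: go to s0, push AA → (s0, yx, AAZ)
  read y, top A: go to s2, push D → (s2, x, DAZ)
  read x, top D: go to s1, push ε → (s1, ε, AZ)
  ε-move, top A: go to s0, push AA → (s0, ε, AAZ)
All input consumed; M is in state s0.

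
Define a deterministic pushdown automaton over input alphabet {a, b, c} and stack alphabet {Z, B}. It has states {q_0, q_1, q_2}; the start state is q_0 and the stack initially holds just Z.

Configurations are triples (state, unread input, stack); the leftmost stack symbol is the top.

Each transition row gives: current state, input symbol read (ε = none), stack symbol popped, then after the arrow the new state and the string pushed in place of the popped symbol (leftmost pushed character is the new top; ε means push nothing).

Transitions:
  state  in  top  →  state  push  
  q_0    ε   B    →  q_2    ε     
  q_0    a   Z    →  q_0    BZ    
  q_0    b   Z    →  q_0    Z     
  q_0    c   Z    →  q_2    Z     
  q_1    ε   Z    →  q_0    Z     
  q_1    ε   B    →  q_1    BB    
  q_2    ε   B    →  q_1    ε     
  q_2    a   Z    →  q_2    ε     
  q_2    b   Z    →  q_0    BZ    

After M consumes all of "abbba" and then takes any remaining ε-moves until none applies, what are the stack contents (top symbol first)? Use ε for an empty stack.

ε

(q_0, abbba, Z)
  read a, top Z: go to q_0, push BZ → (q_0, bbba, BZ)
  ε-move, top B: go to q_2, push ε → (q_2, bbba, Z)
  read b, top Z: go to q_0, push BZ → (q_0, bba, BZ)
  ε-move, top B: go to q_2, push ε → (q_2, bba, Z)
  read b, top Z: go to q_0, push BZ → (q_0, ba, BZ)
  ε-move, top B: go to q_2, push ε → (q_2, ba, Z)
  read b, top Z: go to q_0, push BZ → (q_0, a, BZ)
  ε-move, top B: go to q_2, push ε → (q_2, a, Z)
  read a, top Z: go to q_2, push ε → (q_2, ε, ε)
All input consumed in state q_2 with stack ε.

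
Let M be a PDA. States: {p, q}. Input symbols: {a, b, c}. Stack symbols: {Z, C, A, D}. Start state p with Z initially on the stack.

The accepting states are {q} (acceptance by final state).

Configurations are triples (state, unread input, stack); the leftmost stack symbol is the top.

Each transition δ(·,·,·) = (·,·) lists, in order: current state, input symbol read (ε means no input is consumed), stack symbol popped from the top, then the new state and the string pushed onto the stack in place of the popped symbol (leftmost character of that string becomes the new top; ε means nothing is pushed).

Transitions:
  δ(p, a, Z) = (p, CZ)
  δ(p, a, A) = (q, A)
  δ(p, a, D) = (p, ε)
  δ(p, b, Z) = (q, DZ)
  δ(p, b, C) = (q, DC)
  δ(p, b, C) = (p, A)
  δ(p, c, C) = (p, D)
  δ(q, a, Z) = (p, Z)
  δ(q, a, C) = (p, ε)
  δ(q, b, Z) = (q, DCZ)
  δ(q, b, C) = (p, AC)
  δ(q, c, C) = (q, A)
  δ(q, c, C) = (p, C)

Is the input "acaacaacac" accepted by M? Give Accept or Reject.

Reject

No computation consumes all input and reaches a final state.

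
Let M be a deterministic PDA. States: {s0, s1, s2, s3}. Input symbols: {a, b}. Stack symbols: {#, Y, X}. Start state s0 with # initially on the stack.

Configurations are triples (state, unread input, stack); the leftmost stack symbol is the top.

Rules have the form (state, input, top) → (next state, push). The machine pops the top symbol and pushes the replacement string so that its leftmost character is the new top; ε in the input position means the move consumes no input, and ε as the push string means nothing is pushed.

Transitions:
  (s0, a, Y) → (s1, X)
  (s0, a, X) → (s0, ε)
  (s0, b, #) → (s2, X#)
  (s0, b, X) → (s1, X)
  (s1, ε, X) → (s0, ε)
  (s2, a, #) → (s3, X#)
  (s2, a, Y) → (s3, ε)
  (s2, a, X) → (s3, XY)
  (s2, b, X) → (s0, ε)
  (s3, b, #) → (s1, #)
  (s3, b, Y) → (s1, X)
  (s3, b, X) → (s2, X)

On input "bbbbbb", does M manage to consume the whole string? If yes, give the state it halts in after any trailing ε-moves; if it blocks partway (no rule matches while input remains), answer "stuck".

(s0, bbbbbb, #)
  read b, top #: go to s2, push X# → (s2, bbbbb, X#)
  read b, top X: go to s0, push ε → (s0, bbbb, #)
  read b, top #: go to s2, push X# → (s2, bbb, X#)
  read b, top X: go to s0, push ε → (s0, bb, #)
  read b, top #: go to s2, push X# → (s2, b, X#)
  read b, top X: go to s0, push ε → (s0, ε, #)
All input consumed; M is in state s0.

s0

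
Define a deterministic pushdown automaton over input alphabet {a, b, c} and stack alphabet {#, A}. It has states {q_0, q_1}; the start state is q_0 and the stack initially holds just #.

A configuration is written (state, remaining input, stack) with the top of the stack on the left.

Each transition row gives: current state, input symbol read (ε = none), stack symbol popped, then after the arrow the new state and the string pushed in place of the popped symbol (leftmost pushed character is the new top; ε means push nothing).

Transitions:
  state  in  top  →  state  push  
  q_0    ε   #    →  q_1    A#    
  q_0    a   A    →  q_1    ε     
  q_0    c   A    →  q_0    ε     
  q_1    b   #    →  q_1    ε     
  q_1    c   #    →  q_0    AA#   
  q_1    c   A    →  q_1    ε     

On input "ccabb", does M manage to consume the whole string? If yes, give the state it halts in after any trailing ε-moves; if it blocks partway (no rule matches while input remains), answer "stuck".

stuck

(q_0, ccabb, #)
  ε-move, top #: go to q_1, push A# → (q_1, ccabb, A#)
  read c, top A: go to q_1, push ε → (q_1, cabb, #)
  read c, top #: go to q_0, push AA# → (q_0, abb, AA#)
  read a, top A: go to q_1, push ε → (q_1, bb, A#)
No transition for (q_1, b, top A); M blocks with input bb remaining.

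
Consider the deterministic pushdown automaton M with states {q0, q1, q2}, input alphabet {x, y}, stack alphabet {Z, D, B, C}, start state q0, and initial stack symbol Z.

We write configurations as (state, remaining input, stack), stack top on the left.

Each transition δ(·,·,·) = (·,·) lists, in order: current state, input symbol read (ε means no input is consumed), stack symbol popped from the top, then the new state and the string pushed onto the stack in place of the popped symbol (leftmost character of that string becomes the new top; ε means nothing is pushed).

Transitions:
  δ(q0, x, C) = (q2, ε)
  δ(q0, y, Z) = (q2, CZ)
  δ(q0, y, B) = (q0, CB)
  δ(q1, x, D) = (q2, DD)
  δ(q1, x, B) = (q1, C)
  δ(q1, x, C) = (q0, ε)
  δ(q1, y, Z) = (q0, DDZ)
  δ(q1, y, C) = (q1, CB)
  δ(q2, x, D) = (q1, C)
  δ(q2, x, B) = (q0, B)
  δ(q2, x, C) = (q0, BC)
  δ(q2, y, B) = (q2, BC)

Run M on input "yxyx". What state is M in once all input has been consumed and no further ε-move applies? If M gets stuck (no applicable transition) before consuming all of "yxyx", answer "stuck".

q2

(q0, yxyx, Z)
  read y, top Z: go to q2, push CZ → (q2, xyx, CZ)
  read x, top C: go to q0, push BC → (q0, yx, BCZ)
  read y, top B: go to q0, push CB → (q0, x, CBCZ)
  read x, top C: go to q2, push ε → (q2, ε, BCZ)
All input consumed; M is in state q2.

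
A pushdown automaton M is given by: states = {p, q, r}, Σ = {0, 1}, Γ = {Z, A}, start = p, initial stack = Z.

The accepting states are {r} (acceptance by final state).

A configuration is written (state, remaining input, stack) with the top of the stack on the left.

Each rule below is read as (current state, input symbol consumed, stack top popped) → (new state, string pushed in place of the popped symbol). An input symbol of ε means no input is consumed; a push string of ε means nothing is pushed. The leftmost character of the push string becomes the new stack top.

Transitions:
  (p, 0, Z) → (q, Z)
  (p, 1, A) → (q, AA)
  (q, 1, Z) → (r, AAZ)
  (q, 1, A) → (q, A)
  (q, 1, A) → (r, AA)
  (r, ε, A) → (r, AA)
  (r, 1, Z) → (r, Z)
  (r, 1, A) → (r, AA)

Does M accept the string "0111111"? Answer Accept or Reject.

One accepting computation: (p, 0111111, Z) ⊢ (q, 111111, Z) ⊢ (r, 11111, AAZ) ⊢ (r, 1111, AAAZ) ⊢ (r, 111, AAAAZ) ⊢ (r, 11, AAAAAZ) ⊢ (r, 1, AAAAAAZ) ⊢ (r, ε, AAAAAAAZ)
All input consumed and state r ∈ F.

Accept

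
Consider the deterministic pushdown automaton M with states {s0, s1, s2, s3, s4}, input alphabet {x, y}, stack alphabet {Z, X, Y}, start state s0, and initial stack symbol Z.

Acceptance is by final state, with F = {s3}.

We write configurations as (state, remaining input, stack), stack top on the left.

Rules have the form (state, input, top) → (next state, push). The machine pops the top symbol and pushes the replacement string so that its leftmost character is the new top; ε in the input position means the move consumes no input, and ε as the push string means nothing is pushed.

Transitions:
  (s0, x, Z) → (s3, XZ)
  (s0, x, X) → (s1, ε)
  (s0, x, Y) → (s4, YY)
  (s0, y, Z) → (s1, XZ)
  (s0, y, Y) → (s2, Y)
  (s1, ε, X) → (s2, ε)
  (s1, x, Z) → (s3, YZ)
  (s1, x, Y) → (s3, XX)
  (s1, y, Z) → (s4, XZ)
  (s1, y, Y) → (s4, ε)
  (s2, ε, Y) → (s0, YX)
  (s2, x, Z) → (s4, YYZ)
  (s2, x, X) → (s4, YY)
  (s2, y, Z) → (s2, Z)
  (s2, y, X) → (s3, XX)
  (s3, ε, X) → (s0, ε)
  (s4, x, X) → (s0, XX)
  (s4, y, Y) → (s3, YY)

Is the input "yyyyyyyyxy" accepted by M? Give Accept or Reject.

(s0, yyyyyyyyxy, Z)
  read y, top Z: go to s1, push XZ → (s1, yyyyyyyxy, XZ)
  ε-move, top X: go to s2, push ε → (s2, yyyyyyyxy, Z)
  read y, top Z: go to s2, push Z → (s2, yyyyyyxy, Z)
  read y, top Z: go to s2, push Z → (s2, yyyyyxy, Z)
  read y, top Z: go to s2, push Z → (s2, yyyyxy, Z)
  read y, top Z: go to s2, push Z → (s2, yyyxy, Z)
  read y, top Z: go to s2, push Z → (s2, yyxy, Z)
  read y, top Z: go to s2, push Z → (s2, yxy, Z)
  read y, top Z: go to s2, push Z → (s2, xy, Z)
  read x, top Z: go to s4, push YYZ → (s4, y, YYZ)
  read y, top Y: go to s3, push YY → (s3, ε, YYYZ)
All input consumed; state s3 ∈ F.

Accept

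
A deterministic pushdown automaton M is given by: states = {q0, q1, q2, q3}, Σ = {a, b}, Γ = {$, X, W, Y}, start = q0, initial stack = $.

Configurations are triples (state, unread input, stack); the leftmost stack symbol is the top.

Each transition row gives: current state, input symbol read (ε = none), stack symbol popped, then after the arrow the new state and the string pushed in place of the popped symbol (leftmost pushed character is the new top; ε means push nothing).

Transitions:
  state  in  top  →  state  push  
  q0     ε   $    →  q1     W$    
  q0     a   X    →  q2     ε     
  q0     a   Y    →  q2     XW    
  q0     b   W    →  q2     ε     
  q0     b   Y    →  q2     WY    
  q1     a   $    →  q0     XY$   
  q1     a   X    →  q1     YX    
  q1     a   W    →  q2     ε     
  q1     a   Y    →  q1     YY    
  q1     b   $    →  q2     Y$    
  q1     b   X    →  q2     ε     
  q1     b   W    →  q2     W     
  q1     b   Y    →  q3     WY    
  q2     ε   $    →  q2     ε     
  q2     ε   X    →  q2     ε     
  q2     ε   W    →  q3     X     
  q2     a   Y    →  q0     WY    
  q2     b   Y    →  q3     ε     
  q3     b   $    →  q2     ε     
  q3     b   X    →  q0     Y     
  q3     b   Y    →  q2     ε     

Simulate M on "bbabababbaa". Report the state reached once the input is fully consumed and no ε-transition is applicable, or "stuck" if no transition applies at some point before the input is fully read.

stuck

(q0, bbabababbaa, $) ⊢ (q1, bbabababbaa, W$) ⊢ (q2, babababbaa, W$) ⊢ (q3, babababbaa, X$) ⊢ (q0, abababbaa, Y$) ⊢ (q2, bababbaa, XW$) ⊢ (q2, bababbaa, W$) ⊢ (q3, bababbaa, X$) ⊢ (q0, ababbaa, Y$) ⊢ (q2, babbaa, XW$) ⊢ (q2, babbaa, W$) ⊢ (q3, babbaa, X$) ⊢ (q0, abbaa, Y$) ⊢ (q2, bbaa, XW$) ⊢ (q2, bbaa, W$) ⊢ (q3, bbaa, X$) ⊢ (q0, baa, Y$) ⊢ (q2, aa, WY$) ⊢ (q3, aa, XY$)
No transition for (q3, a, top X); M blocks with input aa remaining.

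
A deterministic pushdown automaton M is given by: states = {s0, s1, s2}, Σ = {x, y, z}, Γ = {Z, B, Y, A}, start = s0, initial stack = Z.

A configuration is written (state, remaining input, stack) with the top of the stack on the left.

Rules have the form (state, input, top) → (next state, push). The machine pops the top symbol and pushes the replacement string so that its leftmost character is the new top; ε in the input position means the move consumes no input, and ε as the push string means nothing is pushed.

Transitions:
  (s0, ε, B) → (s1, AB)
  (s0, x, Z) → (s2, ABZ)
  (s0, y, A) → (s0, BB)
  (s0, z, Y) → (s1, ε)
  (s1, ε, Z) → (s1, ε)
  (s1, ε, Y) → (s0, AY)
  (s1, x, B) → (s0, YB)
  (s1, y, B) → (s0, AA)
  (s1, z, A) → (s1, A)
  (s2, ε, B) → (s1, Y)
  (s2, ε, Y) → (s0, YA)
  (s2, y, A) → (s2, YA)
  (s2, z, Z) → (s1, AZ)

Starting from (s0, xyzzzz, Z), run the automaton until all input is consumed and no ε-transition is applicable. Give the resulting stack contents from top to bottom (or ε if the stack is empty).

AABZ

(s0, xyzzzz, Z)
  read x, top Z: go to s2, push ABZ → (s2, yzzzz, ABZ)
  read y, top A: go to s2, push YA → (s2, zzzz, YABZ)
  ε-move, top Y: go to s0, push YA → (s0, zzzz, YAABZ)
  read z, top Y: go to s1, push ε → (s1, zzz, AABZ)
  read z, top A: go to s1, push A → (s1, zz, AABZ)
  read z, top A: go to s1, push A → (s1, z, AABZ)
  read z, top A: go to s1, push A → (s1, ε, AABZ)
All input consumed in state s1 with stack AABZ.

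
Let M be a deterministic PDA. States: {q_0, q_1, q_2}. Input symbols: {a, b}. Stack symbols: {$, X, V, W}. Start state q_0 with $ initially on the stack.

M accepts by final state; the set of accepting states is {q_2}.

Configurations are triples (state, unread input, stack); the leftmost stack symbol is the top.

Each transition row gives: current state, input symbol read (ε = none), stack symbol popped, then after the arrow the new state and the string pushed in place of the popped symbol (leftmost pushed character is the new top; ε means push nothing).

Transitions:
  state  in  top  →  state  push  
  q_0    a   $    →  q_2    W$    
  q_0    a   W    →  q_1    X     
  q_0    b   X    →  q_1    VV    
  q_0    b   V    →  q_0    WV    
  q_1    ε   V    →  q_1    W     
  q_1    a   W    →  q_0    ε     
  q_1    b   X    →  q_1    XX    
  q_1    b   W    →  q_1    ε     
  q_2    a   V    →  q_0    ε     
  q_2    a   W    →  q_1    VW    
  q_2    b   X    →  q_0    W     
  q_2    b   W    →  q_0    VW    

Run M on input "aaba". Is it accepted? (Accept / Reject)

Reject

(q_0, aaba, $)
  read a, top $: go to q_2, push W$ → (q_2, aba, W$)
  read a, top W: go to q_1, push VW → (q_1, ba, VW$)
  ε-move, top V: go to q_1, push W → (q_1, ba, WW$)
  read b, top W: go to q_1, push ε → (q_1, a, W$)
  read a, top W: go to q_0, push ε → (q_0, ε, $)
All input consumed; state q_0 ∉ F and no further ε-move applies.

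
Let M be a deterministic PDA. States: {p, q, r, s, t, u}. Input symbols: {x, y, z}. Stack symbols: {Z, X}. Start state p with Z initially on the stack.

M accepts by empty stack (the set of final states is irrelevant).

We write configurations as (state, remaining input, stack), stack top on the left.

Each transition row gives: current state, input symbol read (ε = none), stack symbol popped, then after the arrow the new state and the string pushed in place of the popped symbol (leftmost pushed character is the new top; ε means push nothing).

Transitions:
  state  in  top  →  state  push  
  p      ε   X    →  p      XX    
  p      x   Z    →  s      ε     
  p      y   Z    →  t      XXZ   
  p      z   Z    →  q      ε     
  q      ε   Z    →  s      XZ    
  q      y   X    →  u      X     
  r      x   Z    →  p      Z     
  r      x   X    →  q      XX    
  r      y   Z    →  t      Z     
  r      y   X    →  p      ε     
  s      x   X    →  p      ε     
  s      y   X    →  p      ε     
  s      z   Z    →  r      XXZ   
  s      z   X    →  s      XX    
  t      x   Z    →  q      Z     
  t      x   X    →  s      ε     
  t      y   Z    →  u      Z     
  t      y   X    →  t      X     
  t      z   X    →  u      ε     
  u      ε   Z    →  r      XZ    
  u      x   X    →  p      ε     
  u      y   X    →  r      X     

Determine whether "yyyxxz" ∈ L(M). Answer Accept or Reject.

Accept

(p, yyyxxz, Z)
  read y, top Z: go to t, push XXZ → (t, yyxxz, XXZ)
  read y, top X: go to t, push X → (t, yxxz, XXZ)
  read y, top X: go to t, push X → (t, xxz, XXZ)
  read x, top X: go to s, push ε → (s, xz, XZ)
  read x, top X: go to p, push ε → (p, z, Z)
  read z, top Z: go to q, push ε → (q, ε, ε)
All input consumed and the stack is empty.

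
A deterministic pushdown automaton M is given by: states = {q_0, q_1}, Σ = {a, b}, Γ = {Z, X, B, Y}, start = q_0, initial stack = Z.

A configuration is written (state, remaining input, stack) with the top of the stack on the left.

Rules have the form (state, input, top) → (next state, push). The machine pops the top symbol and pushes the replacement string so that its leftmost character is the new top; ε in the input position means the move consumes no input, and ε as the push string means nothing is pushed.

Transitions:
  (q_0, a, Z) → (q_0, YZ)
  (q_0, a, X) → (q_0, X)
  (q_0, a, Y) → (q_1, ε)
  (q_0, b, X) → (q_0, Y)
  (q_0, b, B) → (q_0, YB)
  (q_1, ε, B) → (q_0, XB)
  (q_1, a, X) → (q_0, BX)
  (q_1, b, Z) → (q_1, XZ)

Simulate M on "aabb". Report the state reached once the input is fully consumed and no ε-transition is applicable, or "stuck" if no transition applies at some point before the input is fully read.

stuck

(q_0, aabb, Z) ⊢ (q_0, abb, YZ) ⊢ (q_1, bb, Z) ⊢ (q_1, b, XZ)
No transition for (q_1, b, top X); M blocks with input b remaining.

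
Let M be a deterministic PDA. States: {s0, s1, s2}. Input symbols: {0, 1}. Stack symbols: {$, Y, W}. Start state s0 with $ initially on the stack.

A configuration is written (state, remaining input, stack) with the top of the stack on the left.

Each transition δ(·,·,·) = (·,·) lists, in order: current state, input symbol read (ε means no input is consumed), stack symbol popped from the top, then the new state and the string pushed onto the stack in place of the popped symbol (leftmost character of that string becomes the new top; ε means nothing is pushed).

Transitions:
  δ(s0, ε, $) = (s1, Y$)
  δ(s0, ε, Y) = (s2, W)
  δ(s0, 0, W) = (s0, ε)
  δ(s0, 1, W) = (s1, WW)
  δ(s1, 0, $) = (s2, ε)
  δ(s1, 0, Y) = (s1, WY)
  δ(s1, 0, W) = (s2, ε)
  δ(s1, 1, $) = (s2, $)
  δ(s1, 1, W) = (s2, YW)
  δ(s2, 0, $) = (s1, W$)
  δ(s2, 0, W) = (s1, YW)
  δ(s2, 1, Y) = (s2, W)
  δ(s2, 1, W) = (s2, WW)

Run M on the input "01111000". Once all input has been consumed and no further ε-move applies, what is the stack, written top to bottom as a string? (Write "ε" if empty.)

YWWWWY$

(s0, 01111000, $)
  ε-move, top $: go to s1, push Y$ → (s1, 01111000, Y$)
  read 0, top Y: go to s1, push WY → (s1, 1111000, WY$)
  read 1, top W: go to s2, push YW → (s2, 111000, YWY$)
  read 1, top Y: go to s2, push W → (s2, 11000, WWY$)
  read 1, top W: go to s2, push WW → (s2, 1000, WWWY$)
  read 1, top W: go to s2, push WW → (s2, 000, WWWWY$)
  read 0, top W: go to s1, push YW → (s1, 00, YWWWWY$)
  read 0, top Y: go to s1, push WY → (s1, 0, WYWWWWY$)
  read 0, top W: go to s2, push ε → (s2, ε, YWWWWY$)
All input consumed in state s2 with stack YWWWWY$.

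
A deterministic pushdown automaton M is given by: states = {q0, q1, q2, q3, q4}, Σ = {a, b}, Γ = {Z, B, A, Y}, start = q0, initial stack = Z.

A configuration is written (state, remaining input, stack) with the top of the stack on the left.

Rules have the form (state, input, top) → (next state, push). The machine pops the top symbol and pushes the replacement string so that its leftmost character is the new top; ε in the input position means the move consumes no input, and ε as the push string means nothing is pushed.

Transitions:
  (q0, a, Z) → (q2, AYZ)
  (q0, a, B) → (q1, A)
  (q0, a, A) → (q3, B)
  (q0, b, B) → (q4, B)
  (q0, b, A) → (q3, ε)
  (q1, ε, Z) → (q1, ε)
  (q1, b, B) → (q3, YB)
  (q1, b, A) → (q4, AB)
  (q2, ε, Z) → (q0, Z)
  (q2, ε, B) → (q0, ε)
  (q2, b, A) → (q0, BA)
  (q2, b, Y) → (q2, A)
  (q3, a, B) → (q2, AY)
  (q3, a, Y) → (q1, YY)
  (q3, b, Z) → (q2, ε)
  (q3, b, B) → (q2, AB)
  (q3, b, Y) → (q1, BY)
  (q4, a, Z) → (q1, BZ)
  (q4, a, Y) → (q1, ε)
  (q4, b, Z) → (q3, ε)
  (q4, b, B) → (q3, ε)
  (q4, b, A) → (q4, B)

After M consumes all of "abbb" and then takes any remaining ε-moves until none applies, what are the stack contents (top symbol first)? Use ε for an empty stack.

AYZ

(q0, abbb, Z)
  read a, top Z: go to q2, push AYZ → (q2, bbb, AYZ)
  read b, top A: go to q0, push BA → (q0, bb, BAYZ)
  read b, top B: go to q4, push B → (q4, b, BAYZ)
  read b, top B: go to q3, push ε → (q3, ε, AYZ)
All input consumed in state q3 with stack AYZ.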